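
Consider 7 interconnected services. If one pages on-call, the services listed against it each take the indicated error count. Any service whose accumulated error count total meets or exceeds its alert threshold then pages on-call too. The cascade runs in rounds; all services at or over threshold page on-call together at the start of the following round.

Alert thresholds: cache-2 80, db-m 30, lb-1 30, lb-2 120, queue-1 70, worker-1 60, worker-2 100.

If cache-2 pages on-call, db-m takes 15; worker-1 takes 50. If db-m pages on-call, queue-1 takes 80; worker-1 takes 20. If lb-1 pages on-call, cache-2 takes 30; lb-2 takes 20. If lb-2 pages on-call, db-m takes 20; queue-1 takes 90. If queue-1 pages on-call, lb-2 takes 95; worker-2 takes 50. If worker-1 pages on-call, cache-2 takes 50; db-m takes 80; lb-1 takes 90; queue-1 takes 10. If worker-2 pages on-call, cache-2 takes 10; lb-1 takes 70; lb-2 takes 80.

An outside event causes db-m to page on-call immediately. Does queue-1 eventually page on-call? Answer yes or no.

Round 1 — db-m pages on-call (initial).
  queue-1: +80 → 80 ≥ 70
  worker-1: +20 → 20 < 60
Round 2 — queue-1 pages on-call.
  lb-2: +95 → 95 < 120
  worker-2: +50 → 50 < 100
No further pages.

yes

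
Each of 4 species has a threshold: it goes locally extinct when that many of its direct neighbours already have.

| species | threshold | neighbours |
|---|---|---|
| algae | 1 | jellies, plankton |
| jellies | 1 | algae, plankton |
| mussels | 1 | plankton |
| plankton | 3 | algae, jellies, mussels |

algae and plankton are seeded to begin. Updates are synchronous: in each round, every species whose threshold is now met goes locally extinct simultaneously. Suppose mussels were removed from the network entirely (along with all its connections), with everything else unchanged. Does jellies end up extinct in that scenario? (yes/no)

With mussels removed:
Round 1 — algae, plankton go locally extinct (initial).
Round 2 — checking thresholds:
  jellies: 2 of 2 neighbours ≥ 1, goes locally extinct.
Round 3 — no new extinctions; cascade stops.

yes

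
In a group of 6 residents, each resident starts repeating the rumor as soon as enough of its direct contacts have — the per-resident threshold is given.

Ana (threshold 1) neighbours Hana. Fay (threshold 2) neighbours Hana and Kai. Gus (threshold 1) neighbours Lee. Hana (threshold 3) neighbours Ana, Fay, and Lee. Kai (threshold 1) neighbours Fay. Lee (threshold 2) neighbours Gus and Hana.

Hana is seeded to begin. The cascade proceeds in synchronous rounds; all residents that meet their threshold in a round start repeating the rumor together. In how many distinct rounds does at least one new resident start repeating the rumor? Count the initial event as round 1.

Round 1 — Hana starts repeating the rumor (initial).
Round 2 — checking thresholds:
  Ana: 1 of 1 neighbours ≥ 1, starts repeating the rumor.
  Fay: 1 of 2 neighbours < 2, not yet.
  Lee: 1 of 2 neighbours < 2, not yet.
Round 3 — no new spreads; cascade stops.

2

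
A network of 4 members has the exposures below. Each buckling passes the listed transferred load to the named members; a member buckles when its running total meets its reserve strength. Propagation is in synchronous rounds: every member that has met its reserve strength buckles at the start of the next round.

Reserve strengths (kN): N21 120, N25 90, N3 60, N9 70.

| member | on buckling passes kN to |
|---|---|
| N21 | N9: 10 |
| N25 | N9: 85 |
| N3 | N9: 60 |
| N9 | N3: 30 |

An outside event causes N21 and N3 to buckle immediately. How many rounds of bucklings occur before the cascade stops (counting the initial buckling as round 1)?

2

Round 1 — N21, N3 buckle (initial).
  N9: +10+60 → 70 ≥ 70
Round 2 — N9 buckles.
No further bucklings.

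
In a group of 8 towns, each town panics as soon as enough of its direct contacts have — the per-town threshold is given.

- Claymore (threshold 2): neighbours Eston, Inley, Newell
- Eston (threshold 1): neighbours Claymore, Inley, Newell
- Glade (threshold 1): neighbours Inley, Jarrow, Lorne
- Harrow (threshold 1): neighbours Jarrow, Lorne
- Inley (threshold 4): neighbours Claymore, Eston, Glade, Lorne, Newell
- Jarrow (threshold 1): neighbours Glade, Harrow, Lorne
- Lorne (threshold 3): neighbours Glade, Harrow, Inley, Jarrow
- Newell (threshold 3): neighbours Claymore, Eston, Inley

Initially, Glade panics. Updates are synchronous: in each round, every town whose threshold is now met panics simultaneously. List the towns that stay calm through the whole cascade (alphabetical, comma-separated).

Claymore, Eston, Inley, Newell

Round 1 — Glade panics (initial).
Round 2 — checking thresholds:
  Inley: 1 of 5 neighbours < 4, not yet.
  Jarrow: 1 of 3 neighbours ≥ 1, panics.
  Lorne: 1 of 4 neighbours < 3, not yet.
Round 3 — checking thresholds:
  Harrow: 1 of 2 neighbours ≥ 1, panics.
  Inley: 1 of 5 neighbours < 4, not yet.
  Lorne: 2 of 4 neighbours < 3, not yet.
Round 4 — checking thresholds:
  Inley: 1 of 5 neighbours < 4, not yet.
  Lorne: 3 of 4 neighbours ≥ 3, panics.
Round 5 — no new panics; cascade stops.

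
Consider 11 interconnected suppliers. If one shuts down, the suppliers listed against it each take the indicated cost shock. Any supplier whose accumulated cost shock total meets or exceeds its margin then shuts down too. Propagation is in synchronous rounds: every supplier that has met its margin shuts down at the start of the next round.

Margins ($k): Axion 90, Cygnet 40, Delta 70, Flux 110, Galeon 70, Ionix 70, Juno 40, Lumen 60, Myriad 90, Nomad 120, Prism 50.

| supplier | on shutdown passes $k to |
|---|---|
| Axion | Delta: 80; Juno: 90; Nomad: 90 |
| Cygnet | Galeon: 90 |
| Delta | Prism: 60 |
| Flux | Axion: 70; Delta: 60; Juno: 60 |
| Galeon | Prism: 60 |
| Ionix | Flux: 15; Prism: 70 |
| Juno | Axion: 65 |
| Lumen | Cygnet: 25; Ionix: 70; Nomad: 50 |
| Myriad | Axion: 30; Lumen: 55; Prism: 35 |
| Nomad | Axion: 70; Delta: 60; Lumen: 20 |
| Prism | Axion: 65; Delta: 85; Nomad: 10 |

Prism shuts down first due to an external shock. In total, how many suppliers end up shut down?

2

Round 1 — Prism shuts down (initial).
  Axion: +65 → 65 < 90
  Delta: +85 → 85 ≥ 70
  Nomad: +10 → 10 < 120
Round 2 — Delta shuts down.
No further shutdowns.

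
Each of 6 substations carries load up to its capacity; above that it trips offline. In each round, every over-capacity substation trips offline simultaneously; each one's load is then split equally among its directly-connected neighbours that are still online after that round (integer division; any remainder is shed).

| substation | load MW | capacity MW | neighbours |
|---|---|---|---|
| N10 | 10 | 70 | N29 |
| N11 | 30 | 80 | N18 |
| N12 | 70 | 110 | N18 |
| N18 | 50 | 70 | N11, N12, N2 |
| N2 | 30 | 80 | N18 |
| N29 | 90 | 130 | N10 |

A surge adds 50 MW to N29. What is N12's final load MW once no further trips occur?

Round 1 — N29 at 140 > 130. N29 trips offline.
  N29 sheds 140 MW to N10: 140 each.
    N10: 10+140 = 150 > 70
Round 2 — N10 trips offline.
  N10 sheds 150 MW: no online neighbours, lost.
No further trips.

70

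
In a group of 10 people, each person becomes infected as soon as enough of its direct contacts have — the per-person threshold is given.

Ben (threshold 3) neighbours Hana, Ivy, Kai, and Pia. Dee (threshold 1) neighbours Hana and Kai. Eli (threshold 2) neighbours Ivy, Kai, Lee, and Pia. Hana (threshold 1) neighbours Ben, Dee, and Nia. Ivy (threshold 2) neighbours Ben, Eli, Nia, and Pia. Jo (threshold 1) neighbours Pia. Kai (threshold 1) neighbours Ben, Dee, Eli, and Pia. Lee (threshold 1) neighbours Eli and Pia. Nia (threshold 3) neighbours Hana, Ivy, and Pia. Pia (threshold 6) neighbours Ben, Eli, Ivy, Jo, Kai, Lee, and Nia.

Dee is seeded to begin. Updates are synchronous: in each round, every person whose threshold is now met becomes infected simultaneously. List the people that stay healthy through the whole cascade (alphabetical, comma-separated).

Ben, Eli, Ivy, Jo, Lee, Nia, Pia

Round 1 — Dee becomes infected (initial).
Round 2 — checking thresholds:
  Hana: 1 of 3 neighbours ≥ 1, becomes infected.
  Kai: 1 of 4 neighbours ≥ 1, becomes infected.
Round 3 — no new infections; cascade stops.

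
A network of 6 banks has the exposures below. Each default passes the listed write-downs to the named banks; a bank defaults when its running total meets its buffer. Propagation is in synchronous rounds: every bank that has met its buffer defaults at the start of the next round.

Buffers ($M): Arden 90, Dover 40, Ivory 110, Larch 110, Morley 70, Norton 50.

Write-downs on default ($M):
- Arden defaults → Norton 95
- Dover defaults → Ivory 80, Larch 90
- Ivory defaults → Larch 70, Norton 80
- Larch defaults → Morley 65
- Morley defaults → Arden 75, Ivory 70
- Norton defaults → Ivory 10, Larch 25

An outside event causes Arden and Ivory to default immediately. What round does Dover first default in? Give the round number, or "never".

Round 1 — Arden, Ivory default (initial).
  Larch: +70 → 70 < 110
  Norton: +95+80 → 175 ≥ 50
Round 2 — Norton defaults.
  Larch: +25 → 95 < 110
No further defaults.

never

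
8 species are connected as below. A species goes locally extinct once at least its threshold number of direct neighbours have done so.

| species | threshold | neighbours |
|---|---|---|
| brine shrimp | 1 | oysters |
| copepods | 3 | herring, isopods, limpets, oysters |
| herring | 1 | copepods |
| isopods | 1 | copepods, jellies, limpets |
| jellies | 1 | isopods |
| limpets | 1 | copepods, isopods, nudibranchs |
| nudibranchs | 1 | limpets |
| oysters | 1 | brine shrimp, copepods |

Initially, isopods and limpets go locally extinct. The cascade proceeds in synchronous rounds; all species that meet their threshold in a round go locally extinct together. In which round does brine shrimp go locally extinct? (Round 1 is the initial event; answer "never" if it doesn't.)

never

Round 1 — isopods, limpets go locally extinct (initial).
Round 2 — checking thresholds:
  copepods: 2 of 4 neighbours < 3, holds.
  jellies: 1 of 1 neighbours ≥ 1, goes locally extinct.
  nudibranchs: 1 of 1 neighbours ≥ 1, goes locally extinct.
Round 3 — no new extinctions; cascade stops.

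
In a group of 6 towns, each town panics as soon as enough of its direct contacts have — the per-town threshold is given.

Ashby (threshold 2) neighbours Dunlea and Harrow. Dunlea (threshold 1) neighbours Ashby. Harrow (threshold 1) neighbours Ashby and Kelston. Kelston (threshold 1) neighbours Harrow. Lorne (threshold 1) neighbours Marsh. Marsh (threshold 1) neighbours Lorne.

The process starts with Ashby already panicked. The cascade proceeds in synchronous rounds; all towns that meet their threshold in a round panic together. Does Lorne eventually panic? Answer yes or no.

Round 1 — Ashby panics (initial).
Round 2 — checking thresholds:
  Dunlea: 1 of 1 neighbours ≥ 1, panics.
  Harrow: 1 of 2 neighbours ≥ 1, panics.
Round 3 — checking thresholds:
  Kelston: 1 of 1 neighbours ≥ 1, panics.
Round 4 — no new panics; cascade stops.

no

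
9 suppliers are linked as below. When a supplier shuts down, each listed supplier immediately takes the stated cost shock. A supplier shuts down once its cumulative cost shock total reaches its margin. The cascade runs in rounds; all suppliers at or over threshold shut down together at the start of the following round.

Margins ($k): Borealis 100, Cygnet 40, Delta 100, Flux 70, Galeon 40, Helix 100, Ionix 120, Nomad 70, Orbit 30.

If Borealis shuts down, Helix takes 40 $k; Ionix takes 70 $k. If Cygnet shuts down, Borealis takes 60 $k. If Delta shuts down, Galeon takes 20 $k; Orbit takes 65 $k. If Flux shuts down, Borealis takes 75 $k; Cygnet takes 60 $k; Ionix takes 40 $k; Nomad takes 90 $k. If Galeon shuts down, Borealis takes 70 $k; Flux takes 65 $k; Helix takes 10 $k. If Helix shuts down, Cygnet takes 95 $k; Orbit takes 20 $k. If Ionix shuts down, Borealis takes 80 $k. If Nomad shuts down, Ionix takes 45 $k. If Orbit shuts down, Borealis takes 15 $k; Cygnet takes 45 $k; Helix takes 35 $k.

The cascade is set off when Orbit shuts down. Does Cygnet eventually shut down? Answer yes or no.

Round 1 — Orbit shuts down (initial).
  Borealis: +15 → 15 < 100
  Cygnet: +45 → 45 ≥ 40
  Helix: +35 → 35 < 100
Round 2 — Cygnet shuts down.
  Borealis: +60 → 75 < 100
No further shutdowns.

yes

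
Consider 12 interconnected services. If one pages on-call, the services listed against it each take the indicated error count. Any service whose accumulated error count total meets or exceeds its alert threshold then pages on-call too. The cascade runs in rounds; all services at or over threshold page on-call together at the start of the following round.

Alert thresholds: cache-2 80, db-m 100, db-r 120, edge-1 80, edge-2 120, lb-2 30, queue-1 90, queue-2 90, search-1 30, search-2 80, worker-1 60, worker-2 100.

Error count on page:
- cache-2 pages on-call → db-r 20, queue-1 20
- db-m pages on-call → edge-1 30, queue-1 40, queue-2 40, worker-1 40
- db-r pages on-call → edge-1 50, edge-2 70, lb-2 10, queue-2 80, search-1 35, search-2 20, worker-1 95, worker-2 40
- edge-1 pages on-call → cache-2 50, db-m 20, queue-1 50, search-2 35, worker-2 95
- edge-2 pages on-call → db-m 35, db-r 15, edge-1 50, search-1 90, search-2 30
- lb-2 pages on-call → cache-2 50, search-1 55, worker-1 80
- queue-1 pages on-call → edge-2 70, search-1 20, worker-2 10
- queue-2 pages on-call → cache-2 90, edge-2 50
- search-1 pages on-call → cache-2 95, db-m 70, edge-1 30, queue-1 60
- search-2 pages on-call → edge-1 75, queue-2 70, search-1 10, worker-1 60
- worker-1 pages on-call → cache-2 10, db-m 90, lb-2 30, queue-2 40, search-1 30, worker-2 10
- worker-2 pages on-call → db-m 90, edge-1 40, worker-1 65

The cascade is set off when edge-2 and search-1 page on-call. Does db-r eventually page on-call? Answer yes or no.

no

Round 1 — edge-2, search-1 page on-call (initial).
  cache-2: +95 → 95 ≥ 80
  db-m: +35+70 → 105 ≥ 100
  db-r: +15 → 15 < 120
  edge-1: +50+30 → 80 ≥ 80
  queue-1: +60 → 60 < 90
  search-2: +30 → 30 < 80
Round 2 — cache-2, db-m, edge-1 page on-call.
  db-r: +20 → 35 < 120
  queue-1: +20+40+50 → 170 ≥ 90
  queue-2: +40 → 40 < 90
  search-2: +35 → 65 < 80
  worker-1: +40 → 40 < 60
  worker-2: +95 → 95 < 100
Round 3 — queue-1 pages on-call.
  worker-2: +10 → 105 ≥ 100
Round 4 — worker-2 pages on-call.
  worker-1: +65 → 105 ≥ 60
Round 5 — worker-1 pages on-call.
  lb-2: +30 → 30 ≥ 30
  queue-2: +40 → 80 < 90
Round 6 — lb-2 pages on-call.
No further pages.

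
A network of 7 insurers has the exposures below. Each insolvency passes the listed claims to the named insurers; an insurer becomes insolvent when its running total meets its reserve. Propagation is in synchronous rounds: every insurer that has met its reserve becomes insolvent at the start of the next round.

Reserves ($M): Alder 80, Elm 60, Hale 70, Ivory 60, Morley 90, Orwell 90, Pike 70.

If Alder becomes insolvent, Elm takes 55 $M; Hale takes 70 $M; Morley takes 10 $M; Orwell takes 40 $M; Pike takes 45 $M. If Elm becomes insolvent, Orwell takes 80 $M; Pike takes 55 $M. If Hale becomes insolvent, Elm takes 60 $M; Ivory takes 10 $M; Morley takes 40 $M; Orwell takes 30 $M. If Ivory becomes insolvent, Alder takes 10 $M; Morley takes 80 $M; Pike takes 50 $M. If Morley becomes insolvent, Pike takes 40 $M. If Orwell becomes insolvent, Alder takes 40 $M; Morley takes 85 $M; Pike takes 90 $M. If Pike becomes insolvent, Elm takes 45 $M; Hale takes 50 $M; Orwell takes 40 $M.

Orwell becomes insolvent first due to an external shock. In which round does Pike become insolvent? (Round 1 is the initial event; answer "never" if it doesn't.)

2

Round 1 — Orwell becomes insolvent (initial).
  Alder: +40 → 40 < 80
  Morley: +85 → 85 < 90
  Pike: +90 → 90 ≥ 70
Round 2 — Pike becomes insolvent.
  Elm: +45 → 45 < 60
  Hale: +50 → 50 < 70
No further insolvencies.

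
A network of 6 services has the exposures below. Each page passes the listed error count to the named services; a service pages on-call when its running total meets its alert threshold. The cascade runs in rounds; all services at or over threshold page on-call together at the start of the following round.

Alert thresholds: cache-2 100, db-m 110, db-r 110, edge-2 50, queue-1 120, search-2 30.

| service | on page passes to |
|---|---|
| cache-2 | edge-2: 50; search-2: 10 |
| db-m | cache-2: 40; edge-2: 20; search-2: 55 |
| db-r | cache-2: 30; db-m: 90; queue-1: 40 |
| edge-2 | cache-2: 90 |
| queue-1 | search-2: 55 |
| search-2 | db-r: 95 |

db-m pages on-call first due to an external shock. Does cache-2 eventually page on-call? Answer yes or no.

no

Round 1 — db-m pages on-call (initial).
  cache-2: +40 → 40 < 100
  edge-2: +20 → 20 < 50
  search-2: +55 → 55 ≥ 30
Round 2 — search-2 pages on-call.
  db-r: +95 → 95 < 110
No further pages.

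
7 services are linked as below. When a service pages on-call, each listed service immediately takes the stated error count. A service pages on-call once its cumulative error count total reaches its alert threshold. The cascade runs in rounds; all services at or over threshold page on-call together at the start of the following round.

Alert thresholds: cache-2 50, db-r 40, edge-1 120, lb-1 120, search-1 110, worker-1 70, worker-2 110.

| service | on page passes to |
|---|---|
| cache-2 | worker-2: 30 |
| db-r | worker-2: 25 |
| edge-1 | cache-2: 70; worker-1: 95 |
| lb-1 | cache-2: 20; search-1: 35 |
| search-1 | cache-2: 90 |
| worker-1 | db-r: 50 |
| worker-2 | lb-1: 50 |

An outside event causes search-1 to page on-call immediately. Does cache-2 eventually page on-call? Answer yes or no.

Round 1 — search-1 pages on-call (initial).
  cache-2: +90 → 90 ≥ 50
Round 2 — cache-2 pages on-call.
  worker-2: +30 → 30 < 110
No further pages.

yes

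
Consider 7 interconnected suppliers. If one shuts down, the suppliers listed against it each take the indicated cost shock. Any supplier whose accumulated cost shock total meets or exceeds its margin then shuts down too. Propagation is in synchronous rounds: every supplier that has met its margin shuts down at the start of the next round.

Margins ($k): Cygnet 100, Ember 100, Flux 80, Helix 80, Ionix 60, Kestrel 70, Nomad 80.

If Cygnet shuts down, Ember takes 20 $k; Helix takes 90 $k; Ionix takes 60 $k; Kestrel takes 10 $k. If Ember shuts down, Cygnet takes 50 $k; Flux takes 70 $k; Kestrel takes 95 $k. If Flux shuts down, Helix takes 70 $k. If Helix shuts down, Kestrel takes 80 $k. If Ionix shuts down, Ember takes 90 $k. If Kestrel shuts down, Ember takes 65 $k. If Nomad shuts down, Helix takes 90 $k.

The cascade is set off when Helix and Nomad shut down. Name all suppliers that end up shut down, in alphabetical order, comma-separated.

Helix, Kestrel, Nomad

Round 1 — Helix, Nomad shut down (initial).
  Kestrel: +80 → 80 ≥ 70
Round 2 — Kestrel shuts down.
  Ember: +65 → 65 < 100
No further shutdowns.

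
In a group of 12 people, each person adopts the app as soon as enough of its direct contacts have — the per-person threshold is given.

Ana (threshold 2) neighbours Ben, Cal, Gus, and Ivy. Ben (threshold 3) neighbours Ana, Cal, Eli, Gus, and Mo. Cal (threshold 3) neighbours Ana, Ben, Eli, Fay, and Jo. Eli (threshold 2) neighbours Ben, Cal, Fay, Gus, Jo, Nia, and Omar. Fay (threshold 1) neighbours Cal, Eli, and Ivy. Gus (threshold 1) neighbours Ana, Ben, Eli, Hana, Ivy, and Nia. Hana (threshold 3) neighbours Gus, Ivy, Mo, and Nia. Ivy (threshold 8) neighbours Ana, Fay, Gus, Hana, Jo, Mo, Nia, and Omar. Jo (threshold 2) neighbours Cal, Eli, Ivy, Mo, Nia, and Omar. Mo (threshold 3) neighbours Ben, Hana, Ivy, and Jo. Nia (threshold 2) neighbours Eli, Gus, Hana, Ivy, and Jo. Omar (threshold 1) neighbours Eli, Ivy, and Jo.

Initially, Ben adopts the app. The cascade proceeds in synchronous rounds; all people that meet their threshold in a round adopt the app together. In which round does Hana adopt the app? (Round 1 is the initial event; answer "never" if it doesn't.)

Round 1 — Ben adopts the app (initial).
Round 2 — checking thresholds:
  Ana: 1 of 4 neighbours < 2, holds.
  Cal: 1 of 5 neighbours < 3, holds.
  Eli: 1 of 7 neighbours < 2, holds.
  Gus: 1 of 6 neighbours ≥ 1, adopts the app.
  Mo: 1 of 4 neighbours < 3, holds.
Round 3 — checking thresholds:
  Ana: 2 of 4 neighbours ≥ 2, adopts the app.
  Cal: 1 of 5 neighbours < 3, holds.
  Eli: 2 of 7 neighbours ≥ 2, adopts the app.
  Hana: 1 of 4 neighbours < 3, holds.
  Ivy: 1 of 8 neighbours < 8, holds.
  Mo: 1 of 4 neighbours < 3, holds.
  Nia: 1 of 5 neighbours < 2, holds.
Round 4 — checking thresholds:
  Cal: 3 of 5 neighbours ≥ 3, adopts the app.
  Fay: 1 of 3 neighbours ≥ 1, adopts the app.
  Hana: 1 of 4 neighbours < 3, holds.
  Ivy: 2 of 8 neighbours < 8, holds.
  Jo: 1 of 6 neighbours < 2, holds.
  Mo: 1 of 4 neighbours < 3, holds.
  Nia: 2 of 5 neighbours ≥ 2, adopts the app.
  Omar: 1 of 3 neighbours ≥ 1, adopts the app.
Round 5 — checking thresholds:
  Hana: 2 of 4 neighbours < 3, holds.
  Ivy: 5 of 8 neighbours < 8, holds.
  Jo: 4 of 6 neighbours ≥ 2, adopts the app.
  Mo: 1 of 4 neighbours < 3, holds.
Round 6 — no new adoptions; cascade stops.

never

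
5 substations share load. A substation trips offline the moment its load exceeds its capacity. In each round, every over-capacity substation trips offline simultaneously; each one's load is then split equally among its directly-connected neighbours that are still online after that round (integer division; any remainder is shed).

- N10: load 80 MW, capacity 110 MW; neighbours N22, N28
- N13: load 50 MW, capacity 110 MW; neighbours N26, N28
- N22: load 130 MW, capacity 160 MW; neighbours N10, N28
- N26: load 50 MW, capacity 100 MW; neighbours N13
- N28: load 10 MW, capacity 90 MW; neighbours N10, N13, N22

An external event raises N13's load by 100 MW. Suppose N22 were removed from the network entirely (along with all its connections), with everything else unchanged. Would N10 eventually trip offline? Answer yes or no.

With N22 removed:
Round 1 — N13 at 150 > 110. N13 trips offline.
  N13 sheds 150 MW to N26, N28: 75 each.
    N26: 50+75 = 125 > 100
    N28: 10+75 = 85 ≤ 90
Round 2 — N26 trips offline.
  N26 sheds 125 MW: no online neighbours, lost.
No further trips.

no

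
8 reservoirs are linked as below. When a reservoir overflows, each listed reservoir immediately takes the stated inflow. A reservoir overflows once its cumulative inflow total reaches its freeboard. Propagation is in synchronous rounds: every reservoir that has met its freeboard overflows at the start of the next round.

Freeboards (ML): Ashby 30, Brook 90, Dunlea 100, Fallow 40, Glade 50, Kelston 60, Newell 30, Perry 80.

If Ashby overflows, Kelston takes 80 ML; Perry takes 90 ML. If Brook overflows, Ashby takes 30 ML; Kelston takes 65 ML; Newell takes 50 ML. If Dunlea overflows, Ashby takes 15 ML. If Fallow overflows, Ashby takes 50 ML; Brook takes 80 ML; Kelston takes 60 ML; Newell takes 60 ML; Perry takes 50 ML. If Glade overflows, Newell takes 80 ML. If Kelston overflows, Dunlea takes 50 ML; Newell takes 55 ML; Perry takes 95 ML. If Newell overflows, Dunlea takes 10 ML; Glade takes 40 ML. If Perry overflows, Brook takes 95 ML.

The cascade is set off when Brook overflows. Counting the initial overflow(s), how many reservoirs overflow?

5

Round 1 — Brook overflows (initial).
  Ashby: +30 → 30 ≥ 30
  Kelston: +65 → 65 ≥ 60
  Newell: +50 → 50 ≥ 30
Round 2 — Ashby, Kelston, Newell overflow.
  Dunlea: +50+10 → 60 < 100
  Glade: +40 → 40 < 50
  Perry: +90+95 → 185 ≥ 80
Round 3 — Perry overflows.
No further overflows.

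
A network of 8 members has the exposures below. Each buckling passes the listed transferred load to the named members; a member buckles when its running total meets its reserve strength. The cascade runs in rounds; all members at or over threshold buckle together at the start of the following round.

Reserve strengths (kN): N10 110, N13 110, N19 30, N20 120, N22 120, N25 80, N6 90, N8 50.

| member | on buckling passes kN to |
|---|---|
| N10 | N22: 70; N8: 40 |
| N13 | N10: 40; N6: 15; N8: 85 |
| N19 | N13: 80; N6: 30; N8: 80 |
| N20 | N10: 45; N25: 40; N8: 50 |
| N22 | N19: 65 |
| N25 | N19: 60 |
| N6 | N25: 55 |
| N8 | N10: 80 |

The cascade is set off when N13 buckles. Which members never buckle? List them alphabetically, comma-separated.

N19, N20, N22, N25, N6

Round 1 — N13 buckles (initial).
  N10: +40 → 40 < 110
  N6: +15 → 15 < 90
  N8: +85 → 85 ≥ 50
Round 2 — N8 buckles.
  N10: +80 → 120 ≥ 110
Round 3 — N10 buckles.
  N22: +70 → 70 < 120
No further bucklings.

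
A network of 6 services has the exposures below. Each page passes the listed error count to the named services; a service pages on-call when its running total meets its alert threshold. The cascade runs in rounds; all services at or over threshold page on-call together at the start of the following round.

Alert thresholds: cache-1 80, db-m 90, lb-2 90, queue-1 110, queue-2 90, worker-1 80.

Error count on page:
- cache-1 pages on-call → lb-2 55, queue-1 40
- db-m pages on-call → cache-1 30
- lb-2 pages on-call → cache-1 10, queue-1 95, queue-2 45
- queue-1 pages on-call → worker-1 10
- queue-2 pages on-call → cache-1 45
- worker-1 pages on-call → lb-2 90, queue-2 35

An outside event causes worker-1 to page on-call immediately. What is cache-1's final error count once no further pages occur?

Round 1 — worker-1 pages on-call (initial).
  lb-2: +90 → 90 ≥ 90
  queue-2: +35 → 35 < 90
Round 2 — lb-2 pages on-call.
  cache-1: +10 → 10 < 80
  queue-1: +95 → 95 < 110
  queue-2: +45 → 80 < 90
No further pages.

10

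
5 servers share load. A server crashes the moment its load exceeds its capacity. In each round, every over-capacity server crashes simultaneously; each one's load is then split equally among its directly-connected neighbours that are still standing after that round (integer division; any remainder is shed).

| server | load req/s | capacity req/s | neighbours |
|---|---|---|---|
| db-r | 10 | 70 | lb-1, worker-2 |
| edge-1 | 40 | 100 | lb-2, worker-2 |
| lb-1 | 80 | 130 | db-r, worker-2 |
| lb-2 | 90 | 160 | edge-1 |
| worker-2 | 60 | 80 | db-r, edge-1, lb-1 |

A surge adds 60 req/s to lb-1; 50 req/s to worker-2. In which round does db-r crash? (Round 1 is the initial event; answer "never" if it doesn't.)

Round 1 — lb-1 at 140 > 130; worker-2 at 110 > 80. lb-1, worker-2 crash.
  lb-1 sheds 140 req/s to db-r: 140 each.
    db-r: 10+140 = 150 > 70
  worker-2 sheds 110 req/s to db-r, edge-1: 55 each.
    db-r: 150+55 = 205 > 70
    edge-1: 40+55 = 95 ≤ 100
Round 2 — db-r crashes.
  db-r sheds 205 req/s: no online neighbours, lost.
No further crashes.

2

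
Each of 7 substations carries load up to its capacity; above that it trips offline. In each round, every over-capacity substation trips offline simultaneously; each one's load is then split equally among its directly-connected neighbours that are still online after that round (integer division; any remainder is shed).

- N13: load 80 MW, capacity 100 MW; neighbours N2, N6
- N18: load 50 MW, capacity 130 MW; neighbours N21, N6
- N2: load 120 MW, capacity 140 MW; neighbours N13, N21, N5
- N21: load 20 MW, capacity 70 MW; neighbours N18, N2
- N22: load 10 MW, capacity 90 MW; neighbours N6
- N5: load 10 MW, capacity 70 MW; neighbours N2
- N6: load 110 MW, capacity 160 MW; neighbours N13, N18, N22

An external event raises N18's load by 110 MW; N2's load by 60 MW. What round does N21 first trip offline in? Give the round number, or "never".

Round 1 — N18 at 160 > 130; N2 at 180 > 140. N18, N2 trip offline.
  N18 sheds 160 MW to N21, N6: 80 each.
    N21: 20+80 = 100 > 70
    N6: 110+80 = 190 > 160
  N2 sheds 180 MW to N13, N21, N5: 60 each.
    N13: 80+60 = 140 > 100
    N21: 100+60 = 160 > 70
    N5: 10+60 = 70 ≤ 70
Round 2 — N13, N21, N6 trip offline.
  N13 sheds 140 MW: no online neighbours, lost.
  N21 sheds 160 MW: no online neighbours, lost.
  N6 sheds 190 MW to N22: 190 each.
    N22: 10+190 = 200 > 90
Round 3 — N22 trips offline.
  N22 sheds 200 MW: no online neighbours, lost.
No further trips.

2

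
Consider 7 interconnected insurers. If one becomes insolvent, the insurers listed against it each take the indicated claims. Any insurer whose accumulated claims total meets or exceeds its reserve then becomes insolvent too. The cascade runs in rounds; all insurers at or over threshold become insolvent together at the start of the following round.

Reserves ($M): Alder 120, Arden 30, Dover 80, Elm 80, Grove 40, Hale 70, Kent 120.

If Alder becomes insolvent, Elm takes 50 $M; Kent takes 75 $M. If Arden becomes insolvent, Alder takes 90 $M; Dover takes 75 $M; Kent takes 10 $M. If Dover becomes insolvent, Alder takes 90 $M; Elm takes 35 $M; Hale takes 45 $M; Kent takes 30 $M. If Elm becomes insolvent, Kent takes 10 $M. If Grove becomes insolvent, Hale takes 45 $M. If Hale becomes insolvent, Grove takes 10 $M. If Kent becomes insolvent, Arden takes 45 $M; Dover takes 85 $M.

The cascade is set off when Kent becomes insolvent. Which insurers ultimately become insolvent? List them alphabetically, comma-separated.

Alder, Arden, Dover, Elm, Kent

Round 1 — Kent becomes insolvent (initial).
  Arden: +45 → 45 ≥ 30
  Dover: +85 → 85 ≥ 80
Round 2 — Arden, Dover become insolvent.
  Alder: +90+90 → 180 ≥ 120
  Elm: +35 → 35 < 80
  Hale: +45 → 45 < 70
Round 3 — Alder becomes insolvent.
  Elm: +50 → 85 ≥ 80
Round 4 — Elm becomes insolvent.
No further insolvencies.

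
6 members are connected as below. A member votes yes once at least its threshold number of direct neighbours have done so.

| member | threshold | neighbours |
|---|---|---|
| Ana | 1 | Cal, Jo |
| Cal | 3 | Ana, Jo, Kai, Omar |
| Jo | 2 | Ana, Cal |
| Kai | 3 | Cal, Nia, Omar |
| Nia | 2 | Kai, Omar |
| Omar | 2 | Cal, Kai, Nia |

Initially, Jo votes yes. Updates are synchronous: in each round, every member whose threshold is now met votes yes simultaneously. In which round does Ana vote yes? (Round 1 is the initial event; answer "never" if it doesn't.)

2

Round 1 — Jo votes yes (initial).
Round 2 — checking thresholds:
  Ana: 1 of 2 neighbours ≥ 1, votes yes.
  Cal: 1 of 4 neighbours < 3, not yet.
Round 3 — no new yes votes; cascade stops.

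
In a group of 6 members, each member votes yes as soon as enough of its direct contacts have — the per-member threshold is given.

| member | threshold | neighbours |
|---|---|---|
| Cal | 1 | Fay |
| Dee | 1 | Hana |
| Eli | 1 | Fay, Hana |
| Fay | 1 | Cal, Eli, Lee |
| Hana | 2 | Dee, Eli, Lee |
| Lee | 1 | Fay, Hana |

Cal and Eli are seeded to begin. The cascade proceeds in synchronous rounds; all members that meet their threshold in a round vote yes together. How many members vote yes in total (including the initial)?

6

Round 1 — Cal, Eli vote yes (initial).
Round 2 — checking thresholds:
  Fay: 2 of 3 neighbours ≥ 1, votes yes.
  Hana: 1 of 3 neighbours < 2, not yet.
Round 3 — checking thresholds:
  Hana: 1 of 3 neighbours < 2, not yet.
  Lee: 1 of 2 neighbours ≥ 1, votes yes.
Round 4 — checking thresholds:
  Hana: 2 of 3 neighbours ≥ 2, votes yes.
Round 5 — checking thresholds:
  Dee: 1 of 1 neighbours ≥ 1, votes yes.
Round 6 — no new yes votes; cascade stops.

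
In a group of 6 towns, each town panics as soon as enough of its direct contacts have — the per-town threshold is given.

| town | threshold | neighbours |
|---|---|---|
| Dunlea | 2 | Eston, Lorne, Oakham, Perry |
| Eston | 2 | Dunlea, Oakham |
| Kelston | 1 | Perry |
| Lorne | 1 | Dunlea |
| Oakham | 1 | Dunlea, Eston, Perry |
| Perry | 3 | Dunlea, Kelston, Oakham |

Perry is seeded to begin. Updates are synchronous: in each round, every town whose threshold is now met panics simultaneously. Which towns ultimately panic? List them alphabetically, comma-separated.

Dunlea, Eston, Kelston, Lorne, Oakham, Perry

Round 1 — Perry panics (initial).
Round 2 — checking thresholds:
  Dunlea: 1 of 4 neighbours < 2, below threshold.
  Kelston: 1 of 1 neighbours ≥ 1, panics.
  Oakham: 1 of 3 neighbours ≥ 1, panics.
Round 3 — checking thresholds:
  Dunlea: 2 of 4 neighbours ≥ 2, panics.
  Eston: 1 of 2 neighbours < 2, below threshold.
Round 4 — checking thresholds:
  Eston: 2 of 2 neighbours ≥ 2, panics.
  Lorne: 1 of 1 neighbours ≥ 1, panics.
Round 5 — no new panics; cascade stops.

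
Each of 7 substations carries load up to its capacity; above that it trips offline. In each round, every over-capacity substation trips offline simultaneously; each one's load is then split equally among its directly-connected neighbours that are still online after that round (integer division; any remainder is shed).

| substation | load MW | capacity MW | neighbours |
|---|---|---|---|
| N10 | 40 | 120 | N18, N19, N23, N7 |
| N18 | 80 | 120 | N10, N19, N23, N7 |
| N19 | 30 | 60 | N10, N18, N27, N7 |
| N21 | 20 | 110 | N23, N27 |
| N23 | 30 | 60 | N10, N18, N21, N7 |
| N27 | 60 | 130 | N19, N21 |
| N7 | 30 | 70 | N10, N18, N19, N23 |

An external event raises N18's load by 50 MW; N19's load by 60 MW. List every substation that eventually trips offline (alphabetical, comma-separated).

N10, N18, N19, N23, N7

Round 1 — N18 at 130 > 120; N19 at 90 > 60. N18, N19 trip offline.
  N18 sheds 130 MW to N10, N23, N7: 43 each (1 lost).
    N10: 40+43 = 83 ≤ 120
    N23: 30+43 = 73 > 60
    N7: 30+43 = 73 > 70
  N19 sheds 90 MW to N10, N27, N7: 30 each.
    N10: 83+30 = 113 ≤ 120
    N27: 60+30 = 90 ≤ 130
    N7: 73+30 = 103 > 70
Round 2 — N23, N7 trip offline.
  N23 sheds 73 MW to N10, N21: 36 each (1 lost).
    N10: 113+36 = 149 > 120
    N21: 20+36 = 56 ≤ 110
  N7 sheds 103 MW to N10: 103 each.
    N10: 149+103 = 252 > 120
Round 3 — N10 trips offline.
  N10 sheds 252 MW: no online neighbours, lost.
No further trips.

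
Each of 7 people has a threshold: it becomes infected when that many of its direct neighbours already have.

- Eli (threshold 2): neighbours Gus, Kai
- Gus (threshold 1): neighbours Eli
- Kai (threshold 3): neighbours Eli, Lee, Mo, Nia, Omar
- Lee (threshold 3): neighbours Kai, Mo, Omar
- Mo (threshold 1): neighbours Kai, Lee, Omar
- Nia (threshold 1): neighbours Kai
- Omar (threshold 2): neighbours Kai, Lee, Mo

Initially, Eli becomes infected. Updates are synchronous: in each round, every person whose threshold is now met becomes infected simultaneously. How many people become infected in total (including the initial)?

Round 1 — Eli becomes infected (initial).
Round 2 — checking thresholds:
  Gus: 1 of 1 neighbours ≥ 1, becomes infected.
  Kai: 1 of 5 neighbours < 3, below threshold.
Round 3 — no new infections; cascade stops.

2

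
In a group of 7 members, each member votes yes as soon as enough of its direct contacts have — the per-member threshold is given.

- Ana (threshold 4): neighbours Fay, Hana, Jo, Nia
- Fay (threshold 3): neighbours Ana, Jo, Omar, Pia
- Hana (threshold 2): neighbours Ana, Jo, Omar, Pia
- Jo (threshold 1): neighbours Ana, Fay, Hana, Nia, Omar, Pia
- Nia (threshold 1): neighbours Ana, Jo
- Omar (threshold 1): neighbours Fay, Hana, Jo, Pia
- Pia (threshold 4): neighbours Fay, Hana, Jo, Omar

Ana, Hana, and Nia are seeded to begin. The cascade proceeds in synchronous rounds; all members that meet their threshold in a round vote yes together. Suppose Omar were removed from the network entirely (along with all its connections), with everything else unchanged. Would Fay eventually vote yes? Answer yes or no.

no

With Omar removed:
Round 1 — Ana, Hana, Nia vote yes (initial).
Round 2 — checking thresholds:
  Fay: 1 of 3 neighbours < 3, not yet.
  Jo: 3 of 5 neighbours ≥ 1, votes yes.
  Pia: 1 of 3 neighbours < 4, not yet.
Round 3 — no new yes votes; cascade stops.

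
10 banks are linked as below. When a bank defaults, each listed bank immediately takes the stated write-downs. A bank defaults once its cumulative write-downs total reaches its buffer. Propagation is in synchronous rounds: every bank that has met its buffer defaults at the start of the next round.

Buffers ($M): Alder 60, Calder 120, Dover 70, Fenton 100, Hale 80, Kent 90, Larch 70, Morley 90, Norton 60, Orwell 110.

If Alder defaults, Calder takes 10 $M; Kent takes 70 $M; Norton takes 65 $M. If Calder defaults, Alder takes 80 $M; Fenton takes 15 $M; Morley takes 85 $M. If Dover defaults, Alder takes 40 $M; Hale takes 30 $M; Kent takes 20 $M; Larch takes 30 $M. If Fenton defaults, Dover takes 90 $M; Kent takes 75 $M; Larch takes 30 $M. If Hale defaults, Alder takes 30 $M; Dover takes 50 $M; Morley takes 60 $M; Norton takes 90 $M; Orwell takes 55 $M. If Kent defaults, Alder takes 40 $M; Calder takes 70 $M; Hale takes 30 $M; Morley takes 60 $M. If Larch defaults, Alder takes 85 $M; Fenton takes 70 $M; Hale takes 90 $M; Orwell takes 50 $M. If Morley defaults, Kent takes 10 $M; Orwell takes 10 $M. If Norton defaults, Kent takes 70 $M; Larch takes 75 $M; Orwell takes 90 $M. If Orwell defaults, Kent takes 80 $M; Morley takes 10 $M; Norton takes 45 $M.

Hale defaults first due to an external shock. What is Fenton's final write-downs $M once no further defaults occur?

Round 1 — Hale defaults (initial).
  Alder: +30 → 30 < 60
  Dover: +50 → 50 < 70
  Morley: +60 → 60 < 90
  Norton: +90 → 90 ≥ 60
  Orwell: +55 → 55 < 110
Round 2 — Norton defaults.
  Kent: +70 → 70 < 90
  Larch: +75 → 75 ≥ 70
  Orwell: +90 → 145 ≥ 110
Round 3 — Larch, Orwell default.
  Alder: +85 → 115 ≥ 60
  Fenton: +70 → 70 < 100
  Kent: +80 → 150 ≥ 90
  Morley: +10 → 70 < 90
Round 4 — Alder, Kent default.
  Calder: +10+70 → 80 < 120
  Morley: +60 → 130 ≥ 90
Round 5 — Morley defaults.
No further defaults.

70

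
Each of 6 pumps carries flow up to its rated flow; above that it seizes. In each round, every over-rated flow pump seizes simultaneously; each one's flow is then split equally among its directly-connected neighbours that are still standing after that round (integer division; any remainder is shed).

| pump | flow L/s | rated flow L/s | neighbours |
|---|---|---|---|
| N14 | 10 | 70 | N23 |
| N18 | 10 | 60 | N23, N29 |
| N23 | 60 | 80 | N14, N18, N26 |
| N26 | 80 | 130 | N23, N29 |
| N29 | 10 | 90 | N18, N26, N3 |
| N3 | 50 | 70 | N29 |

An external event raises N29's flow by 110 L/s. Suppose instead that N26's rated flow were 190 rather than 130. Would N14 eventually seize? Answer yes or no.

no

With N26's rated flow at 190:
Round 1 — N29 at 120 > 90. N29 seizes.
  N29 sheds 120 L/s to N18, N26, N3: 40 each.
    N18: 10+40 = 50 ≤ 60
    N26: 80+40 = 120 ≤ 190
    N3: 50+40 = 90 > 70
Round 2 — N3 seizes.
  N3 sheds 90 L/s: no online neighbours, lost.
No further seizures.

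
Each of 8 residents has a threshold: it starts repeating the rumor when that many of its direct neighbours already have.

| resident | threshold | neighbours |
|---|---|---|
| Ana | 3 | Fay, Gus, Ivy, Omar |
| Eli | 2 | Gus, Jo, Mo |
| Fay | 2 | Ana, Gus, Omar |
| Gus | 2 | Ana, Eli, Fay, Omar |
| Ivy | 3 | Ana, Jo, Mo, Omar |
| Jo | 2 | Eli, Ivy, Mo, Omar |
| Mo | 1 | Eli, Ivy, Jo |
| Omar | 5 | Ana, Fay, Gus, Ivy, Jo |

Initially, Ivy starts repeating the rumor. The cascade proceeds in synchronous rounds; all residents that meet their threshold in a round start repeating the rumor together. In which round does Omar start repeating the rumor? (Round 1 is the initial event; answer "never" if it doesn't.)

never

Round 1 — Ivy starts repeating the rumor (initial).
Round 2 — checking thresholds:
  Ana: 1 of 4 neighbours < 3, holds.
  Jo: 1 of 4 neighbours < 2, holds.
  Mo: 1 of 3 neighbours ≥ 1, starts repeating the rumor.
  Omar: 1 of 5 neighbours < 5, holds.
Round 3 — checking thresholds:
  Ana: 1 of 4 neighbours < 3, holds.
  Eli: 1 of 3 neighbours < 2, holds.
  Jo: 2 of 4 neighbours ≥ 2, starts repeating the rumor.
  Omar: 1 of 5 neighbours < 5, holds.
Round 4 — checking thresholds:
  Ana: 1 of 4 neighbours < 3, holds.
  Eli: 2 of 3 neighbours ≥ 2, starts repeating the rumor.
  Omar: 2 of 5 neighbours < 5, holds.
Round 5 — no new spreads; cascade stops.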